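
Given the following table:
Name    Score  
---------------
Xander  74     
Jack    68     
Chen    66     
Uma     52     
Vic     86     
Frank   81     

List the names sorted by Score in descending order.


Sorting by Score (descending):
  Vic: 86
  Frank: 81
  Xander: 74
  Jack: 68
  Chen: 66
  Uma: 52


ANSWER: Vic, Frank, Xander, Jack, Chen, Uma


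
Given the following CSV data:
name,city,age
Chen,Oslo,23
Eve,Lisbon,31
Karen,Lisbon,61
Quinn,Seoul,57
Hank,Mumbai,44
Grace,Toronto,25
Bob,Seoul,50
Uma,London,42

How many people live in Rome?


Scanning city column for 'Rome':
Total matches: 0

ANSWER: 0


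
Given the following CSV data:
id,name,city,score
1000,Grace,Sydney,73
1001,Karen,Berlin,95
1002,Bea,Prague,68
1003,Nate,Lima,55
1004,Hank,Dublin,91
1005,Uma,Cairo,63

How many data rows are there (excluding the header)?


Counting rows (excluding header):
Header: id,name,city,score
Data rows: 6

ANSWER: 6


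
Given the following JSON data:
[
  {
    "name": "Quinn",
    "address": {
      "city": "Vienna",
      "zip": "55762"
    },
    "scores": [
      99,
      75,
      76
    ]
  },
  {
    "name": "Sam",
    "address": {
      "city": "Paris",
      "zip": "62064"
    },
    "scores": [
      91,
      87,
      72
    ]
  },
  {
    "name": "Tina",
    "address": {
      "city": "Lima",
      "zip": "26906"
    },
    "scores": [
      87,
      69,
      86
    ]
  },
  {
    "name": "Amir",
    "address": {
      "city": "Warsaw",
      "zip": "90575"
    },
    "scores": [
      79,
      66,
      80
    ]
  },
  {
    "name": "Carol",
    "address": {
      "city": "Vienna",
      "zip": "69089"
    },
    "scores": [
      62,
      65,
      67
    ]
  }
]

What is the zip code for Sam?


Path: records[1].address.zip
Value: 62064

ANSWER: 62064


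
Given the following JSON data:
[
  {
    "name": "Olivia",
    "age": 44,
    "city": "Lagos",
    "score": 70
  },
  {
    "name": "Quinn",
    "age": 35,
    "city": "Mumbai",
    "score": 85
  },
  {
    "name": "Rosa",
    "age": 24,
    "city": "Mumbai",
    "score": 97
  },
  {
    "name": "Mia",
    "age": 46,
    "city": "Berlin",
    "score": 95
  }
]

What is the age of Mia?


Looking up record where name = Mia
Record index: 3
Field 'age' = 46

ANSWER: 46


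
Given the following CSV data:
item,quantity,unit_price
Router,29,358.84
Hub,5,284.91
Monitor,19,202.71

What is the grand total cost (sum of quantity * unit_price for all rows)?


Computing row totals:
  Router: 29 * 358.84 = 10406.36
  Hub: 5 * 284.91 = 1424.55
  Monitor: 19 * 202.71 = 3851.49
Grand total = 10406.36 + 1424.55 + 3851.49 = 15682.4

ANSWER: 15682.4


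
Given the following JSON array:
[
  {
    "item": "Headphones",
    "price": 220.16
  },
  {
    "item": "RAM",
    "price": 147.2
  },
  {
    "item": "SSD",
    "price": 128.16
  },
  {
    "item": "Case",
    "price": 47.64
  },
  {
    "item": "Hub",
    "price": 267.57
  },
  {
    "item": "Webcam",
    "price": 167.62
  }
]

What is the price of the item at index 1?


Array index 1 -> RAM
price = 147.2

ANSWER: 147.2


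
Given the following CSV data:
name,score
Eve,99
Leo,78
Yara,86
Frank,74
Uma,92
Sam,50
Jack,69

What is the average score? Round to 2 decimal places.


Scores: 99, 78, 86, 74, 92, 50, 69
Sum = 548
Count = 7
Average = 548 / 7 = 78.29

ANSWER: 78.29


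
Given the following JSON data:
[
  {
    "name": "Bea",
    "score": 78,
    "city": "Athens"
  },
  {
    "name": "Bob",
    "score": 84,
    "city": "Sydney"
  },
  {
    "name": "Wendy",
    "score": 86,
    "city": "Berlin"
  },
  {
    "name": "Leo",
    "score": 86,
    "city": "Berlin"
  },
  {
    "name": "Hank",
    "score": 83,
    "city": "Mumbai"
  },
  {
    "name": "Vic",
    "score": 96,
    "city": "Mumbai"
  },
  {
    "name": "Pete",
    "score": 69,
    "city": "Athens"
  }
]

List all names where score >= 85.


Filtering records where score >= 85:
  Bea (score=78) -> no
  Bob (score=84) -> no
  Wendy (score=86) -> YES
  Leo (score=86) -> YES
  Hank (score=83) -> no
  Vic (score=96) -> YES
  Pete (score=69) -> no


ANSWER: Wendy, Leo, Vic


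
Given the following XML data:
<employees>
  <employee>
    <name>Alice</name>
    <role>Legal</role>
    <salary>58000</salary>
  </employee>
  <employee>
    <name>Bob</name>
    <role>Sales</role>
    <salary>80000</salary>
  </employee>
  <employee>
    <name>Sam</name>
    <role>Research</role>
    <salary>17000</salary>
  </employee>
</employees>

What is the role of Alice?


Searching for <employee> with <name>Alice</name>
Found at position 1
<role>Legal</role>

ANSWER: Legal


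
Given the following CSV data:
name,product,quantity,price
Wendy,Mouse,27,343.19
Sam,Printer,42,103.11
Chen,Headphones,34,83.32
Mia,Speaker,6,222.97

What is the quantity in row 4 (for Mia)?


Row 4: Mia
Column 'quantity' = 6

ANSWER: 6


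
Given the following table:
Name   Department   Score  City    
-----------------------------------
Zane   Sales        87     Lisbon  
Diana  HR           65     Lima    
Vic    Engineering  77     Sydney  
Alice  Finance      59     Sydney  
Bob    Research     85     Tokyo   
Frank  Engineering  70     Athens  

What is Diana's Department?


Row 2: Diana
Department = HR

ANSWER: HR


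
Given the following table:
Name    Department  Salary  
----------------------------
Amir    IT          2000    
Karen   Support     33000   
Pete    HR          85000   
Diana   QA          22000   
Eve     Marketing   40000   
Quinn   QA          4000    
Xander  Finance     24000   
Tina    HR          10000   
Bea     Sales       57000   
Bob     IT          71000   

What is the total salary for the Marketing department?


Marketing department members:
  Eve: 40000
Total = 40000 = 40000

ANSWER: 40000


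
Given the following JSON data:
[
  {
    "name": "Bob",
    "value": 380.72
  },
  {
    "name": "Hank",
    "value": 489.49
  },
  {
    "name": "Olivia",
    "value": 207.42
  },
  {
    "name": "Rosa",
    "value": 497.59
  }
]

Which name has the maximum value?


Comparing values:
  Bob: 380.72
  Hank: 489.49
  Olivia: 207.42
  Rosa: 497.59
Maximum: Rosa (497.59)

ANSWER: Rosa


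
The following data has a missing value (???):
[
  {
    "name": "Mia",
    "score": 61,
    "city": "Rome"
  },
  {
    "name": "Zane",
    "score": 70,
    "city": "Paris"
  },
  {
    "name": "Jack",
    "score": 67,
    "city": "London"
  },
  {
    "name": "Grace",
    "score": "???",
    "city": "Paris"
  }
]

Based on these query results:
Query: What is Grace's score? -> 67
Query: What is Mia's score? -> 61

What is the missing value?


The missing value is Grace's score
From query: Grace's score = 67

ANSWER: 67


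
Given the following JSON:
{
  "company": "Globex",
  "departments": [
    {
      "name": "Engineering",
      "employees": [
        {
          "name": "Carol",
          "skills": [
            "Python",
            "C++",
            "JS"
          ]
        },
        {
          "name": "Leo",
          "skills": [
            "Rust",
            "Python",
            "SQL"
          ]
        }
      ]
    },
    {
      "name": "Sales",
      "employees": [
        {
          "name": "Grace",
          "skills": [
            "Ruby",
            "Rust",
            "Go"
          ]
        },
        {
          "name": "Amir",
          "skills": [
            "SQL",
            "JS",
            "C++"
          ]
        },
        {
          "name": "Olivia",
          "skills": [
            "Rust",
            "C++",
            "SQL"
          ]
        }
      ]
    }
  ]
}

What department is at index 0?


Path: departments[0].name
Value: Engineering

ANSWER: Engineering


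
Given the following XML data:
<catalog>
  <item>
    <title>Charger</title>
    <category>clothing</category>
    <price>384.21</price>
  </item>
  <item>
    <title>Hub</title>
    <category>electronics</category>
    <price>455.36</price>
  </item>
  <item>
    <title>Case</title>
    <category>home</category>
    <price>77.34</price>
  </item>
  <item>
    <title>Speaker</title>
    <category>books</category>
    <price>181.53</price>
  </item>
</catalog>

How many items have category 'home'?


Scanning <item> elements for <category>home</category>:
  Item 3: Case -> MATCH
Count: 1

ANSWER: 1


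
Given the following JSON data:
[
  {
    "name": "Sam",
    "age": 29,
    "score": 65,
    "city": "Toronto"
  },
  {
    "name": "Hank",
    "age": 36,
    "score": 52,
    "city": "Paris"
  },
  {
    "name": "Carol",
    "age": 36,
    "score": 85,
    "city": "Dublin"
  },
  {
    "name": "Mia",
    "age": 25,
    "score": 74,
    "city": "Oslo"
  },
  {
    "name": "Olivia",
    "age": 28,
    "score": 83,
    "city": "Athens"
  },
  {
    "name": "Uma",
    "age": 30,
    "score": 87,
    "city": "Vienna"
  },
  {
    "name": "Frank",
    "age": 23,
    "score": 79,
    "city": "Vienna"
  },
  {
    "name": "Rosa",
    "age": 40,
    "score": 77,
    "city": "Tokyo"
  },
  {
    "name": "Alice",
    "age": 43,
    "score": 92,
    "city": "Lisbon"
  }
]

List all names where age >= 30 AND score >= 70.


Checking both conditions:
  Sam (age=29, score=65) -> no
  Hank (age=36, score=52) -> no
  Carol (age=36, score=85) -> YES
  Mia (age=25, score=74) -> no
  Olivia (age=28, score=83) -> no
  Uma (age=30, score=87) -> YES
  Frank (age=23, score=79) -> no
  Rosa (age=40, score=77) -> YES
  Alice (age=43, score=92) -> YES


ANSWER: Carol, Uma, Rosa, Alice


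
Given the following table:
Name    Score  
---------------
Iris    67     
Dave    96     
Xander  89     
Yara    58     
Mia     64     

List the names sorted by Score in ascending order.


Sorting by Score (ascending):
  Yara: 58
  Mia: 64
  Iris: 67
  Xander: 89
  Dave: 96


ANSWER: Yara, Mia, Iris, Xander, Dave


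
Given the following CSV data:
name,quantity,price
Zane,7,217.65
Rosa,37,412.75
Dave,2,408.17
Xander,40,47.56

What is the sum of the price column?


Values in 'price' column:
  Row 1: 217.65
  Row 2: 412.75
  Row 3: 408.17
  Row 4: 47.56
Sum = 217.65 + 412.75 + 408.17 + 47.56 = 1086.13

ANSWER: 1086.13


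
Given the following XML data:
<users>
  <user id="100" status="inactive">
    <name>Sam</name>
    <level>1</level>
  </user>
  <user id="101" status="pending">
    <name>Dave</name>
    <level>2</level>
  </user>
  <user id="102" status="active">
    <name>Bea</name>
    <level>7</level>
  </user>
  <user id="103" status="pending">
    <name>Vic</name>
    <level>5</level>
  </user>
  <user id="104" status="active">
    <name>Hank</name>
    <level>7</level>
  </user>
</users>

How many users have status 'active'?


Counting users with status='active':
  Bea (id=102) -> MATCH
  Hank (id=104) -> MATCH
Count: 2

ANSWER: 2


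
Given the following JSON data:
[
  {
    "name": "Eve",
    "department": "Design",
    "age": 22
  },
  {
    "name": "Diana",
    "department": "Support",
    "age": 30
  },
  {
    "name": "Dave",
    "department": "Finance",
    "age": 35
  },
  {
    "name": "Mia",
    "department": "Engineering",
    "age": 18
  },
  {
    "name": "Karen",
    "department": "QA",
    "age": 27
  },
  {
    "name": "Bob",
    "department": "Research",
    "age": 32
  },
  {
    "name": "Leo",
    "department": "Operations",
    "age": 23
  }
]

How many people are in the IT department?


Scanning records for department = IT
  No matches found
Count: 0

ANSWER: 0


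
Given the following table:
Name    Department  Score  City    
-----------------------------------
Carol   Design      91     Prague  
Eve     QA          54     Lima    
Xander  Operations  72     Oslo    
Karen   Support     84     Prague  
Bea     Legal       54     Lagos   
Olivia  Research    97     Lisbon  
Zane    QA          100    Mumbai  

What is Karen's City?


Row 4: Karen
City = Prague

ANSWER: Prague


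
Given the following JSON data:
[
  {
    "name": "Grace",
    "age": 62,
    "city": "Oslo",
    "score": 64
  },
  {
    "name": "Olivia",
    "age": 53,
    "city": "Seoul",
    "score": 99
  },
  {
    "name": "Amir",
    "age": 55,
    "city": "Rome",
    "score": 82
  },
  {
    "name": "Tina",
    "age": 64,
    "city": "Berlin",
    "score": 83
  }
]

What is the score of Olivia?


Looking up record where name = Olivia
Record index: 1
Field 'score' = 99

ANSWER: 99


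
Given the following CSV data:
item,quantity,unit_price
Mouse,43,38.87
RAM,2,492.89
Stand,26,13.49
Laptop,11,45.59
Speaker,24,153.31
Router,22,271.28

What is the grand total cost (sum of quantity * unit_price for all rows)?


Computing row totals:
  Mouse: 43 * 38.87 = 1671.41
  RAM: 2 * 492.89 = 985.78
  Stand: 26 * 13.49 = 350.74
  Laptop: 11 * 45.59 = 501.49
  Speaker: 24 * 153.31 = 3679.44
  Router: 22 * 271.28 = 5968.16
Grand total = 1671.41 + 985.78 + 350.74 + 501.49 + 3679.44 + 5968.16 = 13157.02

ANSWER: 13157.02


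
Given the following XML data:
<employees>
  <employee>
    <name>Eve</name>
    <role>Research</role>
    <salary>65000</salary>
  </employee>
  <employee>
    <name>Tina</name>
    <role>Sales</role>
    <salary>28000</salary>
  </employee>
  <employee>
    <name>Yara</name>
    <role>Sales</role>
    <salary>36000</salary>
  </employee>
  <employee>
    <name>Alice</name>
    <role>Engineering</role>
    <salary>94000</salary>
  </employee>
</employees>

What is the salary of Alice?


Searching for <employee> with <name>Alice</name>
Found at position 4
<salary>94000</salary>

ANSWER: 94000


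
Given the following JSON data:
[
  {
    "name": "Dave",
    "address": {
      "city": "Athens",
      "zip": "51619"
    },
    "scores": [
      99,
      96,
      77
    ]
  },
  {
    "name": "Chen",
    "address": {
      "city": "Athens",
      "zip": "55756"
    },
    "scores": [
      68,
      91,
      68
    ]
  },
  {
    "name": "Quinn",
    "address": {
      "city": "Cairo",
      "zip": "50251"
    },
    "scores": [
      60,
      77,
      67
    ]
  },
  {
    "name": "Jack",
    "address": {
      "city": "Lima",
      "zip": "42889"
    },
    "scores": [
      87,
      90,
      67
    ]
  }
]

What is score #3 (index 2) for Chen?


Path: records[1].scores[2]
Value: 68

ANSWER: 68


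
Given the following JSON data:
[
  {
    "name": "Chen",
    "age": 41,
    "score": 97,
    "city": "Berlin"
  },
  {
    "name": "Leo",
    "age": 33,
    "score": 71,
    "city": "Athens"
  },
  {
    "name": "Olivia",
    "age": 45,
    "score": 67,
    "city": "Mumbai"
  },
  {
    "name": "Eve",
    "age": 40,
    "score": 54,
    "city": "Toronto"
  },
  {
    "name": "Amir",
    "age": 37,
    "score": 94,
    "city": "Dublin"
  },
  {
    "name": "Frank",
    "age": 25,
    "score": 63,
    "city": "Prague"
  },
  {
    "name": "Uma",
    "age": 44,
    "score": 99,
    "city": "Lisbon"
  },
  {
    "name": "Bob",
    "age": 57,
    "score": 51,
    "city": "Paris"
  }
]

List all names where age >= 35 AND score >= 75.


Checking both conditions:
  Chen (age=41, score=97) -> YES
  Leo (age=33, score=71) -> no
  Olivia (age=45, score=67) -> no
  Eve (age=40, score=54) -> no
  Amir (age=37, score=94) -> YES
  Frank (age=25, score=63) -> no
  Uma (age=44, score=99) -> YES
  Bob (age=57, score=51) -> no


ANSWER: Chen, Amir, Uma


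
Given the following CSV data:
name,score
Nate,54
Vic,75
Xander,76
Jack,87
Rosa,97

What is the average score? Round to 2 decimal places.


Scores: 54, 75, 76, 87, 97
Sum = 389
Count = 5
Average = 389 / 5 = 77.80

ANSWER: 77.80


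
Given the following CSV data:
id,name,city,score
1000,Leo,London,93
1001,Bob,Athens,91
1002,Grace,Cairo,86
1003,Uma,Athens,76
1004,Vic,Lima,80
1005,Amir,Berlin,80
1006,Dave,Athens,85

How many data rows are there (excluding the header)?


Counting rows (excluding header):
Header: id,name,city,score
Data rows: 7

ANSWER: 7


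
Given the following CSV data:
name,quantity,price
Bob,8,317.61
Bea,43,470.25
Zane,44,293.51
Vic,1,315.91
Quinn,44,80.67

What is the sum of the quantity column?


Values in 'quantity' column:
  Row 1: 8
  Row 2: 43
  Row 3: 44
  Row 4: 1
  Row 5: 44
Sum = 8 + 43 + 44 + 1 + 44 = 140

ANSWER: 140


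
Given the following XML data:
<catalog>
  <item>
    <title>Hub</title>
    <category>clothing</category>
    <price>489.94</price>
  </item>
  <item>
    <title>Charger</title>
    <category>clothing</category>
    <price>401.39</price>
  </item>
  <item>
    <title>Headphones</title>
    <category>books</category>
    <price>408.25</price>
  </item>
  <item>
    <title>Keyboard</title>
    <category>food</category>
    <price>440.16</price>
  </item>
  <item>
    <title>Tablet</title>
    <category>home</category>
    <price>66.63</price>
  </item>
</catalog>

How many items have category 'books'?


Scanning <item> elements for <category>books</category>:
  Item 3: Headphones -> MATCH
Count: 1

ANSWER: 1


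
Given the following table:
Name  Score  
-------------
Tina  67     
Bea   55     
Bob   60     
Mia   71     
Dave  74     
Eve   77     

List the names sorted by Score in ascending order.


Sorting by Score (ascending):
  Bea: 55
  Bob: 60
  Tina: 67
  Mia: 71
  Dave: 74
  Eve: 77


ANSWER: Bea, Bob, Tina, Mia, Dave, Eve


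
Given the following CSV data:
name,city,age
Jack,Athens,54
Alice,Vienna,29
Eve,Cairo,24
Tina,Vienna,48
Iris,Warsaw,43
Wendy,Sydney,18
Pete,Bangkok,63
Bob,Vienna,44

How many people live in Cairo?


Scanning city column for 'Cairo':
  Row 3: Eve -> MATCH
Total matches: 1

ANSWER: 1


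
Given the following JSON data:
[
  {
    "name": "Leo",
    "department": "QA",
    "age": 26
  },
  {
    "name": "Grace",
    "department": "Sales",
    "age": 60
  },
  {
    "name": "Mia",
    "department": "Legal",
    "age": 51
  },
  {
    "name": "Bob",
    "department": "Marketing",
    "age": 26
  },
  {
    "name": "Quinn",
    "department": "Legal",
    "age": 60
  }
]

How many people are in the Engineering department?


Scanning records for department = Engineering
  No matches found
Count: 0

ANSWER: 0


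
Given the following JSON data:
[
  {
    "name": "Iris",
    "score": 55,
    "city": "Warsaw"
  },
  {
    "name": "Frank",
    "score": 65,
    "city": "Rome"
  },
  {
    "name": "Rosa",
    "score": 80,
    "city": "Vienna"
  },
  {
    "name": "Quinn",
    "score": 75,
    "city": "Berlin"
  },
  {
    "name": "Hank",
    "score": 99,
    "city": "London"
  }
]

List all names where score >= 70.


Filtering records where score >= 70:
  Iris (score=55) -> no
  Frank (score=65) -> no
  Rosa (score=80) -> YES
  Quinn (score=75) -> YES
  Hank (score=99) -> YES


ANSWER: Rosa, Quinn, Hank


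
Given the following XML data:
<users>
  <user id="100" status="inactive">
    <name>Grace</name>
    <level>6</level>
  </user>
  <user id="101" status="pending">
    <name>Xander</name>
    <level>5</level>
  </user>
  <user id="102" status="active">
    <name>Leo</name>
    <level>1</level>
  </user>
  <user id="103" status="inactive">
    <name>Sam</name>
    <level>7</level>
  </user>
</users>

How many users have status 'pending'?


Counting users with status='pending':
  Xander (id=101) -> MATCH
Count: 1

ANSWER: 1


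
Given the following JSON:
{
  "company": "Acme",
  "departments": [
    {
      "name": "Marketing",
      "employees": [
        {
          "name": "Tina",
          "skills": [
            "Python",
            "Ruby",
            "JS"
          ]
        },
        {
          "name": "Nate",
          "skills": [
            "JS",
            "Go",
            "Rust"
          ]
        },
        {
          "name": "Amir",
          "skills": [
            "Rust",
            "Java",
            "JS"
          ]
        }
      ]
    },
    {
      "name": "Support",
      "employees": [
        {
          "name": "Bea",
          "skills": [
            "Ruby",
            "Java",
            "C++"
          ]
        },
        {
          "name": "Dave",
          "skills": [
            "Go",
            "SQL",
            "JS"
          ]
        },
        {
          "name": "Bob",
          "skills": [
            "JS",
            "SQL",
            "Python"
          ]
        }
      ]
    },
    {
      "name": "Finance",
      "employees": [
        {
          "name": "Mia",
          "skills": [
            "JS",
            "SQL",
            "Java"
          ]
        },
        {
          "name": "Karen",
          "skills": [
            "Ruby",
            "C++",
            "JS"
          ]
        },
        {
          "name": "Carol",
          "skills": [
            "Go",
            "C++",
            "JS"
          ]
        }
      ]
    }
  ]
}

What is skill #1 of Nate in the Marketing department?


Path: departments[0].employees[1].skills[0]
Value: JS

ANSWER: JS


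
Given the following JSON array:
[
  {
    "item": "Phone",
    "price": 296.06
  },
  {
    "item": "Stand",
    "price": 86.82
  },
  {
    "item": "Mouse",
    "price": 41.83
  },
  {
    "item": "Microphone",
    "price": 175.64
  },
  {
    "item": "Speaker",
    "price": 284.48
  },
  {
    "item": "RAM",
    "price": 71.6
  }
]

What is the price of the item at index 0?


Array index 0 -> Phone
price = 296.06

ANSWER: 296.06


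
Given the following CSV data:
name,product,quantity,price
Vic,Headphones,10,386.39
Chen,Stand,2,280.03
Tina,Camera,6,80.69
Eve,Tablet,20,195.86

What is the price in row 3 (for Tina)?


Row 3: Tina
Column 'price' = 80.69

ANSWER: 80.69


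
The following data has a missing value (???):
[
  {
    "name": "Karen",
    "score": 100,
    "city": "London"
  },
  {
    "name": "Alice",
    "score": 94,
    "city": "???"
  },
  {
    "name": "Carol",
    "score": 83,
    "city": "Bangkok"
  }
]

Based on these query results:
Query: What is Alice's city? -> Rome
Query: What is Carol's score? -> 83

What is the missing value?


The missing value is Alice's city
From query: Alice's city = Rome

ANSWER: Rome


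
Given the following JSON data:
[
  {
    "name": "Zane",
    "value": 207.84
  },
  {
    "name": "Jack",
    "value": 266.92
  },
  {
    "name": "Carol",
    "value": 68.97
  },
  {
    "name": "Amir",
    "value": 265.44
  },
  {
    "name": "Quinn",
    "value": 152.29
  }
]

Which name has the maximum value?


Comparing values:
  Zane: 207.84
  Jack: 266.92
  Carol: 68.97
  Amir: 265.44
  Quinn: 152.29
Maximum: Jack (266.92)

ANSWER: Jack


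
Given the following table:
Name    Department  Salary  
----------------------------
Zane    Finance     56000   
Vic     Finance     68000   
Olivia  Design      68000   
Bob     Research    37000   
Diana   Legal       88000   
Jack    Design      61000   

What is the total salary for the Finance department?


Finance department members:
  Zane: 56000
  Vic: 68000
Total = 56000 + 68000 = 124000

ANSWER: 124000


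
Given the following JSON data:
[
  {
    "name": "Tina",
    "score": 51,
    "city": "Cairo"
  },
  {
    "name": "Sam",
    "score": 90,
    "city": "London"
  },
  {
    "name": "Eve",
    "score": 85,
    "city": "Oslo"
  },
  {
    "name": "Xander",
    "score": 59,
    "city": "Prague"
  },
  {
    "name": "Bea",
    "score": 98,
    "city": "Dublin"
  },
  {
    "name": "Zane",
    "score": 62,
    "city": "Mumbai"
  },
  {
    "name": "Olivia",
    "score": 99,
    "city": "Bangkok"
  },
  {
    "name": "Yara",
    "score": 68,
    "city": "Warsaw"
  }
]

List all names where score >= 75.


Filtering records where score >= 75:
  Tina (score=51) -> no
  Sam (score=90) -> YES
  Eve (score=85) -> YES
  Xander (score=59) -> no
  Bea (score=98) -> YES
  Zane (score=62) -> no
  Olivia (score=99) -> YES
  Yara (score=68) -> no


ANSWER: Sam, Eve, Bea, Olivia


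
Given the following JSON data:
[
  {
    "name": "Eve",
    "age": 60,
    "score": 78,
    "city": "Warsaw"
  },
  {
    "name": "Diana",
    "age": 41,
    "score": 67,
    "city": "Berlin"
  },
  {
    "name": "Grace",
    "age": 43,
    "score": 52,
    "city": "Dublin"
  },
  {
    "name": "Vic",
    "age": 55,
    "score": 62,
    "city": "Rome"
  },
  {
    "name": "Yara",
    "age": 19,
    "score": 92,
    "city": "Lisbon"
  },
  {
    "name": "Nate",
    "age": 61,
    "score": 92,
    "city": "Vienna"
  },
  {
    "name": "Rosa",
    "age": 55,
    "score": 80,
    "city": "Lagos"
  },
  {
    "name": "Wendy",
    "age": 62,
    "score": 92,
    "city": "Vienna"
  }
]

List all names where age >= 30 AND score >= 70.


Checking both conditions:
  Eve (age=60, score=78) -> YES
  Diana (age=41, score=67) -> no
  Grace (age=43, score=52) -> no
  Vic (age=55, score=62) -> no
  Yara (age=19, score=92) -> no
  Nate (age=61, score=92) -> YES
  Rosa (age=55, score=80) -> YES
  Wendy (age=62, score=92) -> YES


ANSWER: Eve, Nate, Rosa, Wendy


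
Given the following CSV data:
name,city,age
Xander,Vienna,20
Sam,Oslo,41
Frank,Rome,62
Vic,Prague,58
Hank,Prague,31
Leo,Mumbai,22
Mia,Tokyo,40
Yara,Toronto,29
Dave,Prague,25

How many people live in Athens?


Scanning city column for 'Athens':
Total matches: 0

ANSWER: 0


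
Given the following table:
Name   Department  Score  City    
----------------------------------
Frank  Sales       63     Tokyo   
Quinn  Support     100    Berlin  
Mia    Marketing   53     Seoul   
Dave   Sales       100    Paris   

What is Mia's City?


Row 3: Mia
City = Seoul

ANSWER: Seoul


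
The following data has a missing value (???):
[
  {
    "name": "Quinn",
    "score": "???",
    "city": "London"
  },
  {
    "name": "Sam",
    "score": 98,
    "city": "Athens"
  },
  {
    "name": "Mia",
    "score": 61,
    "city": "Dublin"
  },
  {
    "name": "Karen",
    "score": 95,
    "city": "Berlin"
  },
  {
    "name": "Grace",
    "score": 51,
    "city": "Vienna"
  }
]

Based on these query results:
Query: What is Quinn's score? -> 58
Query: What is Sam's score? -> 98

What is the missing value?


The missing value is Quinn's score
From query: Quinn's score = 58

ANSWER: 58


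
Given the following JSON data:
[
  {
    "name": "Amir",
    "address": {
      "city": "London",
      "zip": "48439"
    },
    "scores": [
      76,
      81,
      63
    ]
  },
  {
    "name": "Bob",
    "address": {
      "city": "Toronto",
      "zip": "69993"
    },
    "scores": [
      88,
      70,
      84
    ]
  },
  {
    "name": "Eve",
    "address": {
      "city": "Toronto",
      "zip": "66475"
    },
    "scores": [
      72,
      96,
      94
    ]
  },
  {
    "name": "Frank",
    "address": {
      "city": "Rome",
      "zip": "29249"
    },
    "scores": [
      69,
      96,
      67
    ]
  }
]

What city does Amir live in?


Path: records[0].address.city
Value: London

ANSWER: London


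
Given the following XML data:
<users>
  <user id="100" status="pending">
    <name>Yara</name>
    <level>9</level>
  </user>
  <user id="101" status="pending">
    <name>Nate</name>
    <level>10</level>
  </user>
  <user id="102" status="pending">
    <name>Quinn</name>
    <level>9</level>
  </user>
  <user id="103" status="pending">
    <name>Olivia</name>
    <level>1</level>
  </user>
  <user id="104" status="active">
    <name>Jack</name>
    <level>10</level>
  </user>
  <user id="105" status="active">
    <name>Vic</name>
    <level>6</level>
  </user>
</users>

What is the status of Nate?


Finding user with name = Nate
user id="101" status="pending"

ANSWER: pending


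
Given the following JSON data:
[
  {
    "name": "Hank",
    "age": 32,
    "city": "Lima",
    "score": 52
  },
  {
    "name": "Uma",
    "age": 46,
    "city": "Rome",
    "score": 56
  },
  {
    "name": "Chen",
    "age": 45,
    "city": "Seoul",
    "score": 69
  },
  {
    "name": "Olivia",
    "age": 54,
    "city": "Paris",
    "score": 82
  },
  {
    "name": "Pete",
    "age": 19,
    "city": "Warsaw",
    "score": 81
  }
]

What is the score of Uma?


Looking up record where name = Uma
Record index: 1
Field 'score' = 56

ANSWER: 56


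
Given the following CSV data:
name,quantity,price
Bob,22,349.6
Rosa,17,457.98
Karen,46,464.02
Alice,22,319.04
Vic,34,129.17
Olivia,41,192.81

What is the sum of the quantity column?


Values in 'quantity' column:
  Row 1: 22
  Row 2: 17
  Row 3: 46
  Row 4: 22
  Row 5: 34
  Row 6: 41
Sum = 22 + 17 + 46 + 22 + 34 + 41 = 182

ANSWER: 182


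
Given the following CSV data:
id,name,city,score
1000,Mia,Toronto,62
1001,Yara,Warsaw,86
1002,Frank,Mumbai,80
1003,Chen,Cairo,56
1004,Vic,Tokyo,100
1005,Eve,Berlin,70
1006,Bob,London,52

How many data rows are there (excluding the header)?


Counting rows (excluding header):
Header: id,name,city,score
Data rows: 7

ANSWER: 7


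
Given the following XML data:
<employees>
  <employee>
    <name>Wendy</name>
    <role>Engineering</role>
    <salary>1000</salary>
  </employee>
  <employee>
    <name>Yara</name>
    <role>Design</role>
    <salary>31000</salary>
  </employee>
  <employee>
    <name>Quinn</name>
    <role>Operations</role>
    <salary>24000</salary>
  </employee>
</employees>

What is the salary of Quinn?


Searching for <employee> with <name>Quinn</name>
Found at position 3
<salary>24000</salary>

ANSWER: 24000


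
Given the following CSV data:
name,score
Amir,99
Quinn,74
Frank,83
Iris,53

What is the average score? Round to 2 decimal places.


Scores: 99, 74, 83, 53
Sum = 309
Count = 4
Average = 309 / 4 = 77.25

ANSWER: 77.25


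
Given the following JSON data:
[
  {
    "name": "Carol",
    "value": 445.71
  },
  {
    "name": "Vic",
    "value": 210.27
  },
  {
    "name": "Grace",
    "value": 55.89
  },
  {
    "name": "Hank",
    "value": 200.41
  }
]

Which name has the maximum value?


Comparing values:
  Carol: 445.71
  Vic: 210.27
  Grace: 55.89
  Hank: 200.41
Maximum: Carol (445.71)

ANSWER: Carol


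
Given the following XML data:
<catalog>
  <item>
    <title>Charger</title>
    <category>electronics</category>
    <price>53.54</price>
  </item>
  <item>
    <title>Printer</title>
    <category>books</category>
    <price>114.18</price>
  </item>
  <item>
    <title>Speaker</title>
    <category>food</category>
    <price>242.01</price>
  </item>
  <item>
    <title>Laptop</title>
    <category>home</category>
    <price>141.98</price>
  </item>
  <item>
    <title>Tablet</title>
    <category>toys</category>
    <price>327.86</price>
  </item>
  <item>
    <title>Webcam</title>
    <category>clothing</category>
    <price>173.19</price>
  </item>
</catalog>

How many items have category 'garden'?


Scanning <item> elements for <category>garden</category>:
Count: 0

ANSWER: 0


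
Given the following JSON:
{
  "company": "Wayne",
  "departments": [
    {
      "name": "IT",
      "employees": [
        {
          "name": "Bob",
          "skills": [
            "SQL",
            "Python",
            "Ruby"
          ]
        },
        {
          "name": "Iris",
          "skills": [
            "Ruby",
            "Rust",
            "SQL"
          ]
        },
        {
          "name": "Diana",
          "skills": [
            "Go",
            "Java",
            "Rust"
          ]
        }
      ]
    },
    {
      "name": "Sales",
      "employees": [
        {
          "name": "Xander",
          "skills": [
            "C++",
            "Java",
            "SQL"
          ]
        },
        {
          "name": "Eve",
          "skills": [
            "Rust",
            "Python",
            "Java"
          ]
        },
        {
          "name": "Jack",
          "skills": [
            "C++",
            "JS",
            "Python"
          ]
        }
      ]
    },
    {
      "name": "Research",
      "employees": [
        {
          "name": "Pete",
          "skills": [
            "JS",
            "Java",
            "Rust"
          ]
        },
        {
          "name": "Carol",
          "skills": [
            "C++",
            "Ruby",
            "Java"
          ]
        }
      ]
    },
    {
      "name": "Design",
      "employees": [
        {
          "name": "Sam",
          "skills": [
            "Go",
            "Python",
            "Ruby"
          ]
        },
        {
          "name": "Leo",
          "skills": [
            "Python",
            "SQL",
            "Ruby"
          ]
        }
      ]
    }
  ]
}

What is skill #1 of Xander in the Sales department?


Path: departments[1].employees[0].skills[0]
Value: C++

ANSWER: C++


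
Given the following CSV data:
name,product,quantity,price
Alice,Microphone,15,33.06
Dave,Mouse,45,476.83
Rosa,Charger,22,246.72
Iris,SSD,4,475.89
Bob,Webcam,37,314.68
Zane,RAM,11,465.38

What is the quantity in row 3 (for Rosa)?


Row 3: Rosa
Column 'quantity' = 22

ANSWER: 22


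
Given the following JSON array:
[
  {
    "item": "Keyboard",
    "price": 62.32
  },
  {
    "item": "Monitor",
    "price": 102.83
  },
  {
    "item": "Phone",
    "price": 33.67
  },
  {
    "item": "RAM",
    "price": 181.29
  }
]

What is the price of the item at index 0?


Array index 0 -> Keyboard
price = 62.32

ANSWER: 62.32


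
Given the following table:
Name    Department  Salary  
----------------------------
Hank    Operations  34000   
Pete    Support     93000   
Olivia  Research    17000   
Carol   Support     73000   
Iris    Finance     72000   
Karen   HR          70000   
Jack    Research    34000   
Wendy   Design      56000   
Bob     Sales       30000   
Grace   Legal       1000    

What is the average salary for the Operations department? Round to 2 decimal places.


Operations department members:
  Hank: 34000
Sum = 34000
Count = 1
Average = 34000 / 1 = 34000.00

ANSWER: 34000.00


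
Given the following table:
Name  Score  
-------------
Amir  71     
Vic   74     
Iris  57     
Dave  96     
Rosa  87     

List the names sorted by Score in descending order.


Sorting by Score (descending):
  Dave: 96
  Rosa: 87
  Vic: 74
  Amir: 71
  Iris: 57


ANSWER: Dave, Rosa, Vic, Amir, Iris


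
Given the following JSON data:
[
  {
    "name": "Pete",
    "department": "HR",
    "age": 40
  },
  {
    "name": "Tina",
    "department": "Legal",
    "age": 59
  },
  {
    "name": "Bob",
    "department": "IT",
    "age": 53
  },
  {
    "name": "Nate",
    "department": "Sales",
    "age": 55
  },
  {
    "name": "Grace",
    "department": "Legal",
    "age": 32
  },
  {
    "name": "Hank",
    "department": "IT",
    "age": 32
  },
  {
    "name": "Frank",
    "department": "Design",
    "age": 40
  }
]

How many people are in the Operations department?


Scanning records for department = Operations
  No matches found
Count: 0

ANSWER: 0


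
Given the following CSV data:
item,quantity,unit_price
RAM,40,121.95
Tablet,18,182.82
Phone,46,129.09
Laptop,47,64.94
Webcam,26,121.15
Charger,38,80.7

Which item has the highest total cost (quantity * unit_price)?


Computing row totals:
  RAM: 4878.0
  Tablet: 3290.76
  Phone: 5938.14
  Laptop: 3052.18
  Webcam: 3149.9
  Charger: 3066.6
Maximum: Phone (5938.14)

ANSWER: Phone


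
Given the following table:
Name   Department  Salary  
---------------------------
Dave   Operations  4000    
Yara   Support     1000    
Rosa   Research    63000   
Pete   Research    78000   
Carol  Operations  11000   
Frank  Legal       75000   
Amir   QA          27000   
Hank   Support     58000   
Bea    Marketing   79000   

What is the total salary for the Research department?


Research department members:
  Rosa: 63000
  Pete: 78000
Total = 63000 + 78000 = 141000

ANSWER: 141000


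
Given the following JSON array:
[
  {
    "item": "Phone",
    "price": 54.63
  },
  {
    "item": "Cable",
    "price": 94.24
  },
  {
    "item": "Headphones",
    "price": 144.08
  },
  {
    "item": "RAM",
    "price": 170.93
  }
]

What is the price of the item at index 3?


Array index 3 -> RAM
price = 170.93

ANSWER: 170.93


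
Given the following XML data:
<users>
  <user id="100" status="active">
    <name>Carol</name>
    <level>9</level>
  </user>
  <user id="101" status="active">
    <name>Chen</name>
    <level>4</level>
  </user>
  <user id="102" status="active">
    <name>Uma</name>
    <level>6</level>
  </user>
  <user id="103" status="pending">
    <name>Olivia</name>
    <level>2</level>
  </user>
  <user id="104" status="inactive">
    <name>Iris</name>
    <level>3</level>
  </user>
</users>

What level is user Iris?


Finding user: Iris
<level>3</level>

ANSWER: 3


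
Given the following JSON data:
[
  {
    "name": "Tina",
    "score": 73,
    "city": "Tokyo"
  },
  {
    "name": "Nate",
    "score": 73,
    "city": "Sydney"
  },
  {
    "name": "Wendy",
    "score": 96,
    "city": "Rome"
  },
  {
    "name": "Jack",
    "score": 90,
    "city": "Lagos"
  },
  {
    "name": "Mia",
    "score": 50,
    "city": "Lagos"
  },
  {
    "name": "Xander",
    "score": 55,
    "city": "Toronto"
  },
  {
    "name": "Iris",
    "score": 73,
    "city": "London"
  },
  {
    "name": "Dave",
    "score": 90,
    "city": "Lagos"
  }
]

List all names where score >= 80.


Filtering records where score >= 80:
  Tina (score=73) -> no
  Nate (score=73) -> no
  Wendy (score=96) -> YES
  Jack (score=90) -> YES
  Mia (score=50) -> no
  Xander (score=55) -> no
  Iris (score=73) -> no
  Dave (score=90) -> YES


ANSWER: Wendy, Jack, Dave


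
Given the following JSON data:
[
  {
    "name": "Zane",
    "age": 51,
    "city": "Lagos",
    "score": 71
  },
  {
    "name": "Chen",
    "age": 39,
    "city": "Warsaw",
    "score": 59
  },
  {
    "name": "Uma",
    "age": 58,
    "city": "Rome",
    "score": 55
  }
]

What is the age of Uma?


Looking up record where name = Uma
Record index: 2
Field 'age' = 58

ANSWER: 58


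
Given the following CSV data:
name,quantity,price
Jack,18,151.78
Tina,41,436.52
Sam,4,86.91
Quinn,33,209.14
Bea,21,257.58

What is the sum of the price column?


Values in 'price' column:
  Row 1: 151.78
  Row 2: 436.52
  Row 3: 86.91
  Row 4: 209.14
  Row 5: 257.58
Sum = 151.78 + 436.52 + 86.91 + 209.14 + 257.58 = 1141.93

ANSWER: 1141.93


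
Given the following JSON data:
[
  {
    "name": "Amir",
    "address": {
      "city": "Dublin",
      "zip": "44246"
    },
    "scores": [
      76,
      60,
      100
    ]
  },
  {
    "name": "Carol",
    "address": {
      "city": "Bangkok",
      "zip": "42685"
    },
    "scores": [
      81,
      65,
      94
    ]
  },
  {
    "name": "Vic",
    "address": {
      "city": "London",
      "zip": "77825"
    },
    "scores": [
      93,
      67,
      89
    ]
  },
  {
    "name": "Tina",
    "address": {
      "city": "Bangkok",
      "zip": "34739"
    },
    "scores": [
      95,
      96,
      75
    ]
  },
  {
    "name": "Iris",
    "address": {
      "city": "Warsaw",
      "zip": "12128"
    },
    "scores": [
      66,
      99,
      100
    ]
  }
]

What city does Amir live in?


Path: records[0].address.city
Value: Dublin

ANSWER: Dublin


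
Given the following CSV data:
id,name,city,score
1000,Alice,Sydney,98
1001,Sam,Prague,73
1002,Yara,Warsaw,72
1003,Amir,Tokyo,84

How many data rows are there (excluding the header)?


Counting rows (excluding header):
Header: id,name,city,score
Data rows: 4

ANSWER: 4


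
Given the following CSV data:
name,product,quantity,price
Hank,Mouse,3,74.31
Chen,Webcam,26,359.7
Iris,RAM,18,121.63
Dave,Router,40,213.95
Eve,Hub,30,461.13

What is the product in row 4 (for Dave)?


Row 4: Dave
Column 'product' = Router

ANSWER: Router


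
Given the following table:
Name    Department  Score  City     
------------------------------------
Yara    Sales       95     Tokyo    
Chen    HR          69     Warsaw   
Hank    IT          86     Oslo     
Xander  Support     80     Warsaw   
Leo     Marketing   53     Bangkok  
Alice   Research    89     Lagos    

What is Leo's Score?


Row 5: Leo
Score = 53

ANSWER: 53


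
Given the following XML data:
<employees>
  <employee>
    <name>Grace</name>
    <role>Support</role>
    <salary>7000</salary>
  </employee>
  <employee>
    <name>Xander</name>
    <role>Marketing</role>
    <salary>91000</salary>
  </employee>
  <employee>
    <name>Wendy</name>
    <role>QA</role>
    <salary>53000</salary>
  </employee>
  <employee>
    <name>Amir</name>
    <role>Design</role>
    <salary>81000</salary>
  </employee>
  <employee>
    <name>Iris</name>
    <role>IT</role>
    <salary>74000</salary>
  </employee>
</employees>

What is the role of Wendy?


Searching for <employee> with <name>Wendy</name>
Found at position 3
<role>QA</role>

ANSWER: QA
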